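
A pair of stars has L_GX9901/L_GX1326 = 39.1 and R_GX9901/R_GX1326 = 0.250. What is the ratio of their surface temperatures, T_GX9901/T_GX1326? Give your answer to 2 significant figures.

5.0

L ∝ R²T⁴ gives T ∝ (L/R²)^(1/4), so
T_GX9901/T_GX1326 = (39.1 / 0.250²)^(1/4) = (625.6)^(1/4) = 5.001.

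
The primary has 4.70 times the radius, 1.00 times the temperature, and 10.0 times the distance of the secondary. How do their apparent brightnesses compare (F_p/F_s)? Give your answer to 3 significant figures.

0.221

L_p/L_s = (R_p/R_s)²(T_p/T_s)⁴ = (4.70)² × (1.00)⁴ = 22.09.
F_p/F_s = (L_p/L_s)/(d_p/d_s)² = 22.09 / (10.0)² = 0.2209.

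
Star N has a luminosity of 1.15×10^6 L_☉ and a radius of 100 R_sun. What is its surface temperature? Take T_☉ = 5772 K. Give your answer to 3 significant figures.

1.89×10^4 K

T/T_☉ = (L/L_☉)^(1/4) / (R/R_☉)^(1/2)
T = 5772 × (1.15×10^6)^(1/4) / √(100) = 5772 × 32.75 / 10.00 = 1.890×10^4 K.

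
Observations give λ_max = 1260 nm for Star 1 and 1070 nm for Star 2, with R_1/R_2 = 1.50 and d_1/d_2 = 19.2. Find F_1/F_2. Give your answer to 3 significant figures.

0.00317

Wien's law: T_1/T_2 = λ_2/λ_1 = 1070/1260 = 0.8492.
L_1/L_2 = (R_1/R_2)²(T_1/T_2)⁴ = (1.50)²(0.8492)⁴ = 1.170.
F_1/F_2 = (L_1/L_2)/(d_1/d_2)² = 1.170/(19.2)² = 0.003174.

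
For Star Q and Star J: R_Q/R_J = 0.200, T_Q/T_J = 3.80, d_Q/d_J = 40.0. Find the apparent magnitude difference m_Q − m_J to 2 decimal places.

5.71

L_Q/L_J = (0.200)²(3.80)⁴ = 8.341.
F_Q/F_J = (L_Q/L_J)/(d_Q/d_J)² = 8.341/1600 = 0.005213.
m_Q − m_J = −2.5 log₁₀(0.005213) = 5.71.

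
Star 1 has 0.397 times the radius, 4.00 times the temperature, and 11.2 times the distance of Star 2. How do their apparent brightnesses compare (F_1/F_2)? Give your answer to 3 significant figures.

L_1/L_2 = (R_1/R_2)²(T_1/T_2)⁴ = (0.397)² × (4.00)⁴ = 40.35.
F_1/F_2 = (L_1/L_2)/(d_1/d_2)² = 40.35 / (11.2)² = 0.3217.

0.322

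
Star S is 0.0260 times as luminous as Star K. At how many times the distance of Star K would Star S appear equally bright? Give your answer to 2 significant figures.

0.16

Equal flux requires L_S/d_S² = L_K/d_K², so d_S/d_K = √(L_S/L_K)
= √(0.0260) = 0.1612.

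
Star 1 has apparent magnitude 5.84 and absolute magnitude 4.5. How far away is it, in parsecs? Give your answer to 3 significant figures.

18.5 pc

m − M = 5 log₁₀(d/10 pc)
5.84 − (4.5) = 1.34 = 5 log₁₀(d/10)
d = 10 × 10^(1.34/5) = 10 × 10^0.268 = 18.54 pc.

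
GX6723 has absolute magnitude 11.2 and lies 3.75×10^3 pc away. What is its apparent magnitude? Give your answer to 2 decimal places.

24.07

m = M + 5 log₁₀(d/10 pc) = 11.2 + 5 log₁₀(3.75×10^3/10)
  = 11.2 + 5 × 2.574 = 11.2 + 12.87 = 24.07.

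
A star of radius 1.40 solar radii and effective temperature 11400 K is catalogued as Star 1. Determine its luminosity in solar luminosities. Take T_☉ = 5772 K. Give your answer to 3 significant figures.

29.8 solar luminosities

L/L_☉ = (R/R_☉)² (T/T_☉)⁴ = (1.40)² × (11400/5772)⁴
       = 1.960 × (1.975)⁴ = 1.960 × 15.22 = 29.82.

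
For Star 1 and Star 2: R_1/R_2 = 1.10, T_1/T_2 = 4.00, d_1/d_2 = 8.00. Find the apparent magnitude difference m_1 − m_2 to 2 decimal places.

L_1/L_2 = (1.10)²(4.00)⁴ = 309.8.
F_1/F_2 = (L_1/L_2)/(d_1/d_2)² = 309.8/64.00 = 4.840.
m_1 − m_2 = −2.5 log₁₀(4.840) = -1.71.

-1.71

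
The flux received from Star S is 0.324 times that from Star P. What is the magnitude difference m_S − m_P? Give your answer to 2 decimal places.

1.22

m_S − m_P = −2.5 log₁₀(F_S/F_P) = −2.5 log₁₀(0.324) = −2.5 × (-0.489) = 1.224.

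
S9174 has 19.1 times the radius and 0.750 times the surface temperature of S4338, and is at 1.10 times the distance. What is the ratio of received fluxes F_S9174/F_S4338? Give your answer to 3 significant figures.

L_S9174/L_S4338 = (R_S9174/R_S4338)²(T_S9174/T_S4338)⁴ = (19.1)² × (0.750)⁴ = 115.4.
F_S9174/F_S4338 = (L_S9174/L_S4338)/(d_S9174/d_S4338)² = 115.4 / (1.10)² = 95.40.

95.4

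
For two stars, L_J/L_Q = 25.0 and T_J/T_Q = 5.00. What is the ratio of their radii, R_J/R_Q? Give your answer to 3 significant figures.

0.200

L ∝ R²T⁴ gives R ∝ √L / T², so
R_J/R_Q = √(25.0) / (5.00)² = 5.000 / 25.00 = 0.2000.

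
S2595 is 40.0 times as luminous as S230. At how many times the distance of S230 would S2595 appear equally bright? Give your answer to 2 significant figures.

6.3

Equal flux requires L_S2595/d_S2595² = L_S230/d_S230², so d_S2595/d_S230 = √(L_S2595/L_S230)
= √(40.0) = 6.325.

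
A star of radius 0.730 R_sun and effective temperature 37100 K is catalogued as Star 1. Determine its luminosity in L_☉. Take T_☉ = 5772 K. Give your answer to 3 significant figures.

L/L_☉ = (R/R_☉)² (T/T_☉)⁴ = (0.730)² × (37100/5772)⁴
       = 0.5329 × (6.428)⁴ = 0.5329 × 1707 = 909.6.

910 L_☉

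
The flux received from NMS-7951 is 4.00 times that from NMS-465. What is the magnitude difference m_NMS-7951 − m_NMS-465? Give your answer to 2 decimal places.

-1.51

m_NMS-7951 − m_NMS-465 = −2.5 log₁₀(F_NMS-7951/F_NMS-465) = −2.5 log₁₀(4.00) = −2.5 × (0.602) = -1.505.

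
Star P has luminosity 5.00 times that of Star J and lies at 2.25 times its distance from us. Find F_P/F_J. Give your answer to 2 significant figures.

F = L/(4πd²), so F_P/F_J = (L_P/L_J) / (d_P/d_J)²
= 5.00 / (2.25)² = 5.00 / 5.062 = 0.9877.

0.99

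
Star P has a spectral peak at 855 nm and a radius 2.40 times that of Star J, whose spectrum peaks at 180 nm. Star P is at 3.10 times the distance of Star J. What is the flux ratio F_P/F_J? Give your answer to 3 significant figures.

0.00118

Wien's law: T_P/T_J = λ_J/λ_P = 180/855 = 0.2105.
L_P/L_J = (R_P/R_J)²(T_P/T_J)⁴ = (2.40)²(0.2105)⁴ = 0.01131.
F_P/F_J = (L_P/L_J)/(d_P/d_J)² = 0.01131/(3.10)² = 0.001177.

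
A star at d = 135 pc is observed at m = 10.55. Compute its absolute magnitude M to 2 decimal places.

M = m − 5 log₁₀(d/10 pc) = 10.55 − 5 log₁₀(135/10)
  = 10.55 − 5 × 1.130 = 10.55 − 5.65 = 4.90.

4.90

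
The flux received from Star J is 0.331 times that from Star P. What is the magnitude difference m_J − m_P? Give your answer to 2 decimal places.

m_J − m_P = −2.5 log₁₀(F_J/F_P) = −2.5 log₁₀(0.331) = −2.5 × (-0.480) = 1.200.

1.20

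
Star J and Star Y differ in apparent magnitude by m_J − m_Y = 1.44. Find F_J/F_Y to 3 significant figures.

0.265

F_J/F_Y = 10^(−(m_J − m_Y)/2.5) = 10^(-1.44/2.5) = 10^-0.576 = 0.2655.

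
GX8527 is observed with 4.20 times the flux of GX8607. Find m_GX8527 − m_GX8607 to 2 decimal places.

m_GX8527 − m_GX8607 = −2.5 log₁₀(F_GX8527/F_GX8607) = −2.5 log₁₀(4.20) = −2.5 × (0.623) = -1.558.

-1.56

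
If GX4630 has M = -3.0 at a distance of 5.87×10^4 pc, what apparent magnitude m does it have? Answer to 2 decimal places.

15.84

m = M + 5 log₁₀(d/10 pc) = -3.0 + 5 log₁₀(5.87×10^4/10)
  = -3.0 + 5 × 3.769 = -3.0 + 18.84 = 15.84.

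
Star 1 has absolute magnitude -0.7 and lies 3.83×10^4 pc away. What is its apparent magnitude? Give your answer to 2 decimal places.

17.22

m = M + 5 log₁₀(d/10 pc) = -0.7 + 5 log₁₀(3.83×10^4/10)
  = -0.7 + 5 × 3.583 = -0.7 + 17.92 = 17.22.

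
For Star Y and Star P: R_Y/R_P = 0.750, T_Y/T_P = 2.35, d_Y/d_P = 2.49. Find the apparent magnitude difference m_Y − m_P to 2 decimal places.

-1.10

L_Y/L_P = (0.750)²(2.35)⁴ = 17.16.
F_Y/F_P = (L_Y/L_P)/(d_Y/d_P)² = 17.16/6.200 = 2.767.
m_Y − m_P = −2.5 log₁₀(2.767) = -1.10.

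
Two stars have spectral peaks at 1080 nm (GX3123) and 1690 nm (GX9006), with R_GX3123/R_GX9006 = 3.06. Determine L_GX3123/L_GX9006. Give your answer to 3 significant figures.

Wien's law gives T ∝ 1/λ_max, so T_GX3123/T_GX9006 = λ_GX9006/λ_GX3123 = 1690/1080 = 1.565.
Then L ∝ R²T⁴ gives L_GX3123/L_GX9006 = (3.06)² × (1.565)⁴ = 9.364 × 5.996 = 56.14.

56.1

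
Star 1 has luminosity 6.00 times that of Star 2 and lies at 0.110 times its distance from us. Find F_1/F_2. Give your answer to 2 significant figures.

F = L/(4πd²), so F_1/F_2 = (L_1/L_2) / (d_1/d_2)²
= 6.00 / (0.110)² = 6.00 / 0.01210 = 495.9.

5.0×10^2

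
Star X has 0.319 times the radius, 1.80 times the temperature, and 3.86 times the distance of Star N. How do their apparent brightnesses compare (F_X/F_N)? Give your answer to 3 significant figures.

0.0717

L_X/L_N = (R_X/R_N)²(T_X/T_N)⁴ = (0.319)² × (1.80)⁴ = 1.068.
F_X/F_N = (L_X/L_N)/(d_X/d_N)² = 1.068 / (3.86)² = 0.07170.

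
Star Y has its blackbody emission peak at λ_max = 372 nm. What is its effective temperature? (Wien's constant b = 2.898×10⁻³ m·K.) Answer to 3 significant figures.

7.79×10^3 K

T = b/λ_max = 2.898×10⁻³ / (372×10⁻⁹) = 7790 K.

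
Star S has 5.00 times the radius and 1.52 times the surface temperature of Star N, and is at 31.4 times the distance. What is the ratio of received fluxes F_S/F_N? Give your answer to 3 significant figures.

L_S/L_N = (R_S/R_N)²(T_S/T_N)⁴ = (5.00)² × (1.52)⁴ = 133.4.
F_S/F_N = (L_S/L_N)/(d_S/d_N)² = 133.4 / (31.4)² = 0.1353.

0.135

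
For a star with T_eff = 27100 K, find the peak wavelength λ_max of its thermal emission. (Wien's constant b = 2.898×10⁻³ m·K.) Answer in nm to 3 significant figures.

107 nm

λ_max = b/T = 2.898×10⁻³ / 27100 = 1.07×10^-7 m = 106.9 nm.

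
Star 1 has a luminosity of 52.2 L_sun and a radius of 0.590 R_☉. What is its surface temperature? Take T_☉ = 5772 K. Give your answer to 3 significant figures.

2.02×10^4 K

T/T_☉ = (L/L_☉)^(1/4) / (R/R_☉)^(1/2)
T = 5772 × (52.2)^(1/4) / √(0.590) = 5772 × 2.688 / 0.7681 = 2.020×10^4 K.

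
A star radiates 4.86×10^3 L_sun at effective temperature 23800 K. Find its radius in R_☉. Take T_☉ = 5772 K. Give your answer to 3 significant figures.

R/R_☉ = √(L/L_☉) / (T/T_☉)² = √(4.86×10^3) / (4.123)²
       = 69.71 / 17.00 = 4.100.

4.10 R_☉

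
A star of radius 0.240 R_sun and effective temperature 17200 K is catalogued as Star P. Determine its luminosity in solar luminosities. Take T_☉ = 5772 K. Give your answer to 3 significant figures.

4.54 solar luminosities

L/L_☉ = (R/R_☉)² (T/T_☉)⁴ = (0.240)² × (17200/5772)⁴
       = 0.05760 × (2.980)⁴ = 0.05760 × 78.85 = 4.542.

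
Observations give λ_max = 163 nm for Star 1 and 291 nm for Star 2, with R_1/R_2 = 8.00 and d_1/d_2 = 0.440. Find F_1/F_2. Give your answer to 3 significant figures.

3.36×10^3

Wien's law: T_1/T_2 = λ_2/λ_1 = 291/163 = 1.785.
L_1/L_2 = (R_1/R_2)²(T_1/T_2)⁴ = (8.00)²(1.785)⁴ = 650.1.
F_1/F_2 = (L_1/L_2)/(d_1/d_2)² = 650.1/(0.440)² = 3358.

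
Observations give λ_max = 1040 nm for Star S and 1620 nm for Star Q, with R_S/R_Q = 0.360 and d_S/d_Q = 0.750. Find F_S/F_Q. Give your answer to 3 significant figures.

1.36

Wien's law: T_S/T_Q = λ_Q/λ_S = 1620/1040 = 1.558.
L_S/L_Q = (R_S/R_Q)²(T_S/T_Q)⁴ = (0.360)²(1.558)⁴ = 0.7630.
F_S/F_Q = (L_S/L_Q)/(d_S/d_Q)² = 0.7630/(0.750)² = 1.356.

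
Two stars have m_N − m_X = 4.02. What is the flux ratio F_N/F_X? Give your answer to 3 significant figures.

F_N/F_X = 10^(−(m_N − m_X)/2.5) = 10^(-4.02/2.5) = 10^-1.608 = 0.02466.

0.0247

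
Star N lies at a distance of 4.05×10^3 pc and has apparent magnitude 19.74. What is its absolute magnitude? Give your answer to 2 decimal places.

6.70

M = m − 5 log₁₀(d/10 pc) = 19.74 − 5 log₁₀(4.05×10^3/10)
  = 19.74 − 5 × 2.607 = 19.74 − 13.04 = 6.70.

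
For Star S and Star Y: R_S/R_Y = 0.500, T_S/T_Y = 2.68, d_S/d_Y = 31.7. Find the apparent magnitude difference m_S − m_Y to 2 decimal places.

L_S/L_Y = (0.500)²(2.68)⁴ = 12.90.
F_S/F_Y = (L_S/L_Y)/(d_S/d_Y)² = 12.90/1005 = 0.01283.
m_S − m_Y = −2.5 log₁₀(0.01283) = 4.73.

4.73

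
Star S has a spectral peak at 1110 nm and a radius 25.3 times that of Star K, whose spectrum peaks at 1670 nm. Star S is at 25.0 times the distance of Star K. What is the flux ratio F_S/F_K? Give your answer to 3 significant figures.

5.25

Wien's law: T_S/T_K = λ_K/λ_S = 1670/1110 = 1.505.
L_S/L_K = (R_S/R_K)²(T_S/T_K)⁴ = (25.3)²(1.505)⁴ = 3280.
F_S/F_K = (L_S/L_K)/(d_S/d_K)² = 3280/(25.0)² = 5.247.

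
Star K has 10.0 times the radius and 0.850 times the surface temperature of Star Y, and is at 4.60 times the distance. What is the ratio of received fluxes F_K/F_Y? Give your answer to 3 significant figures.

2.47

L_K/L_Y = (R_K/R_Y)²(T_K/T_Y)⁴ = (10.0)² × (0.850)⁴ = 52.20.
F_K/F_Y = (L_K/L_Y)/(d_K/d_Y)² = 52.20 / (4.60)² = 2.467.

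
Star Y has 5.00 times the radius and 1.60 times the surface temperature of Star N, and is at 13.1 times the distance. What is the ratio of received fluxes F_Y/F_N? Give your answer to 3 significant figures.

0.955

L_Y/L_N = (R_Y/R_N)²(T_Y/T_N)⁴ = (5.00)² × (1.60)⁴ = 163.8.
F_Y/F_N = (L_Y/L_N)/(d_Y/d_N)² = 163.8 / (13.1)² = 0.9547.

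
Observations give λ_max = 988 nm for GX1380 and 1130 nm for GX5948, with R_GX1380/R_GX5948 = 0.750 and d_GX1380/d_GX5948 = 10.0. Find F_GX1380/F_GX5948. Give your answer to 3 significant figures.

Wien's law: T_GX1380/T_GX5948 = λ_GX5948/λ_GX1380 = 1130/988 = 1.144.
L_GX1380/L_GX5948 = (R_GX1380/R_GX5948)²(T_GX1380/T_GX5948)⁴ = (0.750)²(1.144)⁴ = 0.9625.
F_GX1380/F_GX5948 = (L_GX1380/L_GX5948)/(d_GX1380/d_GX5948)² = 0.9625/(10.0)² = 0.009625.

0.00963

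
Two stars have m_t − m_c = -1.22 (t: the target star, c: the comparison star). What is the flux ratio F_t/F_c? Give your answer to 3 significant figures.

F_t/F_c = 10^(−(m_t − m_c)/2.5) = 10^(1.22/2.5) = 10^0.488 = 3.076.

3.08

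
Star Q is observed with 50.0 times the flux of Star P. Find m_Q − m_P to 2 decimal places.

-4.25

m_Q − m_P = −2.5 log₁₀(F_Q/F_P) = −2.5 log₁₀(50.0) = −2.5 × (1.699) = -4.247.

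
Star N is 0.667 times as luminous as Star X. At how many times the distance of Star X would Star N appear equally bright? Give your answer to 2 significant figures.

0.82

Equal flux requires L_N/d_N² = L_X/d_X², so d_N/d_X = √(L_N/L_X)
= √(0.667) = 0.8167.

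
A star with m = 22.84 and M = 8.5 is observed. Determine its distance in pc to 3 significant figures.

m − M = 5 log₁₀(d/10 pc)
22.84 − (8.5) = 14.34 = 5 log₁₀(d/10)
d = 10 × 10^(14.34/5) = 10 × 10^2.868 = 7379 pc.

7.38×10^3 pc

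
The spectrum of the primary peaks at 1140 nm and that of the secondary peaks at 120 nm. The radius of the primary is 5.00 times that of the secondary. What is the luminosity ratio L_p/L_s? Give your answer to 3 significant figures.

Wien's law gives T ∝ 1/λ_max, so T_p/T_s = λ_s/λ_p = 120/1140 = 0.1053.
Then L ∝ R²T⁴ gives L_p/L_s = (5.00)² × (0.1053)⁴ = 25.00 × 1.228×10^-4 = 0.003069.

0.00307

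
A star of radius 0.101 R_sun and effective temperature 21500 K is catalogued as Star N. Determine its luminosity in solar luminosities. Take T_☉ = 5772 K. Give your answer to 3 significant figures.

L/L_☉ = (R/R_☉)² (T/T_☉)⁴ = (0.101)² × (21500/5772)⁴
       = 0.01020 × (3.725)⁴ = 0.01020 × 192.5 = 1.964.

1.96 solar luminosities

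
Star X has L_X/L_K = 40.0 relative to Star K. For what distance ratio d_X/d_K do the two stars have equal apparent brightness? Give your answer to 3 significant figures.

Equal flux requires L_X/d_X² = L_K/d_K², so d_X/d_K = √(L_X/L_K)
= √(40.0) = 6.325.

6.32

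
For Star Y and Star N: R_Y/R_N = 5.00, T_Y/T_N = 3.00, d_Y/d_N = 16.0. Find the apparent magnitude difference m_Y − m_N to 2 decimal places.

-2.25

L_Y/L_N = (5.00)²(3.00)⁴ = 2025.
F_Y/F_N = (L_Y/L_N)/(d_Y/d_N)² = 2025/256.0 = 7.910.
m_Y − m_N = −2.5 log₁₀(7.910) = -2.25.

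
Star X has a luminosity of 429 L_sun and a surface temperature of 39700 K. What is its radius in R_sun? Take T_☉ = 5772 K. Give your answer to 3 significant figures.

0.438 R_sun

R/R_☉ = √(L/L_☉) / (T/T_☉)² = √(429) / (6.878)²
       = 20.71 / 47.31 = 0.4378.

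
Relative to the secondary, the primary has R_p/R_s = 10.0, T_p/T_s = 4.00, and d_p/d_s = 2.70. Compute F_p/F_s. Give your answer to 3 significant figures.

L_p/L_s = (R_p/R_s)²(T_p/T_s)⁴ = (10.0)² × (4.00)⁴ = 2.560×10^4.
F_p/F_s = (L_p/L_s)/(d_p/d_s)² = 2.560×10^4 / (2.70)² = 3512.

3.51×10^3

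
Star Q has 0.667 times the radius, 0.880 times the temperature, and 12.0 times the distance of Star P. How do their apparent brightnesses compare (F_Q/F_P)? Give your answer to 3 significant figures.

0.00185

L_Q/L_P = (R_Q/R_P)²(T_Q/T_P)⁴ = (0.667)² × (0.880)⁴ = 0.2668.
F_Q/F_P = (L_Q/L_P)/(d_Q/d_P)² = 0.2668 / (12.0)² = 0.001853.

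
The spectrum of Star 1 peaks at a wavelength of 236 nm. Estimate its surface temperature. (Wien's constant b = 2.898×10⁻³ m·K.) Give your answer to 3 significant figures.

T = b/λ_max = 2.898×10⁻³ / (236×10⁻⁹) = 1.228×10^4 K.

1.23×10^4 K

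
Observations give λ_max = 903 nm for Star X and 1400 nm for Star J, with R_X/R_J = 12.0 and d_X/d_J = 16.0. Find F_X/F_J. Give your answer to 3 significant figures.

3.25

Wien's law: T_X/T_J = λ_J/λ_X = 1400/903 = 1.550.
L_X/L_J = (R_X/R_J)²(T_X/T_J)⁴ = (12.0)²(1.550)⁴ = 832.0.
F_X/F_J = (L_X/L_J)/(d_X/d_J)² = 832.0/(16.0)² = 3.250.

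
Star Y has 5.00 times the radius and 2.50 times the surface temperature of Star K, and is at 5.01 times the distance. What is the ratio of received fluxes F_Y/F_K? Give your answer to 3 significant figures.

L_Y/L_K = (R_Y/R_K)²(T_Y/T_K)⁴ = (5.00)² × (2.50)⁴ = 976.6.
F_Y/F_K = (L_Y/L_K)/(d_Y/d_K)² = 976.6 / (5.01)² = 38.91.

38.9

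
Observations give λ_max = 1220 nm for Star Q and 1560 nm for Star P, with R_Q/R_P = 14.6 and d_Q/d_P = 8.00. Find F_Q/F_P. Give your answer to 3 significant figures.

Wien's law: T_Q/T_P = λ_P/λ_Q = 1560/1220 = 1.279.
L_Q/L_P = (R_Q/R_P)²(T_Q/T_P)⁴ = (14.6)²(1.279)⁴ = 569.9.
F_Q/F_P = (L_Q/L_P)/(d_Q/d_P)² = 569.9/(8.00)² = 8.904.

8.90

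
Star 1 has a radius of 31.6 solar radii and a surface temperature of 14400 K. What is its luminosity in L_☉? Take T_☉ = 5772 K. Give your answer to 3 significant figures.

L/L_☉ = (R/R_☉)² (T/T_☉)⁴ = (31.6)² × (14400/5772)⁴
       = 998.6 × (2.495)⁴ = 998.6 × 38.74 = 3.868×10^4.

3.87×10^4 L_☉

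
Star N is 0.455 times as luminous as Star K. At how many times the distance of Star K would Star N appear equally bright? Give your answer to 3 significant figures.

0.675

Equal flux requires L_N/d_N² = L_K/d_K², so d_N/d_K = √(L_N/L_K)
= √(0.455) = 0.6745.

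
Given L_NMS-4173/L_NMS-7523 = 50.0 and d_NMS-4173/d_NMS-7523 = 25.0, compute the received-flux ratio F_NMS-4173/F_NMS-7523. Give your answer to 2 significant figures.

0.080

F = L/(4πd²), so F_NMS-4173/F_NMS-7523 = (L_NMS-4173/L_NMS-7523) / (d_NMS-4173/d_NMS-7523)²
= 50.0 / (25.0)² = 50.0 / 625.0 = 0.08000.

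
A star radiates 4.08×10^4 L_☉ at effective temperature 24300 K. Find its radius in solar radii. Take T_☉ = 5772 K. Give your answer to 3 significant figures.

11.4 solar radii

R/R_☉ = √(L/L_☉) / (T/T_☉)² = √(4.08×10^4) / (4.210)²
       = 202.0 / 17.72 = 11.40.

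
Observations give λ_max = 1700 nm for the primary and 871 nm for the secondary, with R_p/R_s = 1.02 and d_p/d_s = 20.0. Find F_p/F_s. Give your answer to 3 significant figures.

1.79×10^-4

Wien's law: T_p/T_s = λ_s/λ_p = 871/1700 = 0.5124.
L_p/L_s = (R_p/R_s)²(T_p/T_s)⁴ = (1.02)²(0.5124)⁴ = 0.07169.
F_p/F_s = (L_p/L_s)/(d_p/d_s)² = 0.07169/(20.0)² = 1.792×10^-4.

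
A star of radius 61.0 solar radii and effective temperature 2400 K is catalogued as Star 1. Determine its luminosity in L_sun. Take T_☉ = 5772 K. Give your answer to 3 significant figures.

111 L_sun

L/L_☉ = (R/R_☉)² (T/T_☉)⁴ = (61.0)² × (2400/5772)⁴
       = 3721 × (0.4158)⁴ = 3721 × 0.02989 = 111.2.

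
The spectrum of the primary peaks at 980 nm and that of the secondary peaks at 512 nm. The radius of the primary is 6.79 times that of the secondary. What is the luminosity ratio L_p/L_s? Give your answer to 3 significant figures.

3.43

Wien's law gives T ∝ 1/λ_max, so T_p/T_s = λ_s/λ_p = 512/980 = 0.5224.
Then L ∝ R²T⁴ gives L_p/L_s = (6.79)² × (0.5224)⁴ = 46.10 × 0.07450 = 3.435.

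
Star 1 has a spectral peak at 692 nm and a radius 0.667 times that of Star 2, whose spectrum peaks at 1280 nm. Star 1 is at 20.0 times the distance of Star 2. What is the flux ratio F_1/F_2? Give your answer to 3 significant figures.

Wien's law: T_1/T_2 = λ_2/λ_1 = 1280/692 = 1.850.
L_1/L_2 = (R_1/R_2)²(T_1/T_2)⁴ = (0.667)²(1.850)⁴ = 5.208.
F_1/F_2 = (L_1/L_2)/(d_1/d_2)² = 5.208/(20.0)² = 0.01302.

0.0130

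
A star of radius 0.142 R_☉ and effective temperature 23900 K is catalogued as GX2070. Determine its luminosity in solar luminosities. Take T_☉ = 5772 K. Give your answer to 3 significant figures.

5.93 solar luminosities

L/L_☉ = (R/R_☉)² (T/T_☉)⁴ = (0.142)² × (23900/5772)⁴
       = 0.02016 × (4.141)⁴ = 0.02016 × 294.0 = 5.927.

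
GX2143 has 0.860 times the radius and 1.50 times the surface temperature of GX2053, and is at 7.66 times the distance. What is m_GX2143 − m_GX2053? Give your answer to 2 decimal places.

2.99

L_GX2143/L_GX2053 = (0.860)²(1.50)⁴ = 3.744.
F_GX2143/F_GX2053 = (L_GX2143/L_GX2053)/(d_GX2143/d_GX2053)² = 3.744/58.68 = 0.06381.
m_GX2143 − m_GX2053 = −2.5 log₁₀(0.06381) = 2.99.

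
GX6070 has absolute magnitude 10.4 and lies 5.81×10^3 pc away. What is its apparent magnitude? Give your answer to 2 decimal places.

24.22

m = M + 5 log₁₀(d/10 pc) = 10.4 + 5 log₁₀(5.81×10^3/10)
  = 10.4 + 5 × 2.764 = 10.4 + 13.82 = 24.22.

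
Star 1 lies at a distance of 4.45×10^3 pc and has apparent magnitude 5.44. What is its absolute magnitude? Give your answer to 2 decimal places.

-7.80

M = m − 5 log₁₀(d/10 pc) = 5.44 − 5 log₁₀(4.45×10^3/10)
  = 5.44 − 5 × 2.648 = 5.44 − 13.24 = -7.80.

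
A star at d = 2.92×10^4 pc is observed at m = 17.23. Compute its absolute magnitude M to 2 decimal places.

M = m − 5 log₁₀(d/10 pc) = 17.23 − 5 log₁₀(2.92×10^4/10)
  = 17.23 − 5 × 3.465 = 17.23 − 17.33 = -0.10.

-0.10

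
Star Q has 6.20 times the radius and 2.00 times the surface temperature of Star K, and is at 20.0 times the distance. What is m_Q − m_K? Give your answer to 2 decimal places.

L_Q/L_K = (6.20)²(2.00)⁴ = 615.0.
F_Q/F_K = (L_Q/L_K)/(d_Q/d_K)² = 615.0/400.0 = 1.538.
m_Q − m_K = −2.5 log₁₀(1.538) = -0.47.

-0.47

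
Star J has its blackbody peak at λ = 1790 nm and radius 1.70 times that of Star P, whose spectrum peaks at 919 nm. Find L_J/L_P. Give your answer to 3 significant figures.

0.201

Wien's law gives T ∝ 1/λ_max, so T_J/T_P = λ_P/λ_J = 919/1790 = 0.5134.
Then L ∝ R²T⁴ gives L_J/L_P = (1.70)² × (0.5134)⁴ = 2.890 × 0.06948 = 0.2008.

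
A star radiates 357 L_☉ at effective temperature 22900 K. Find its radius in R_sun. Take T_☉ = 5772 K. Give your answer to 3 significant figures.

1.20 R_sun

R/R_☉ = √(L/L_☉) / (T/T_☉)² = √(357) / (3.967)²
       = 18.89 / 15.74 = 1.200.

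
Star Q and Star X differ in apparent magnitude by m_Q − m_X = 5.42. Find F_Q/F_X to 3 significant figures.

F_Q/F_X = 10^(−(m_Q − m_X)/2.5) = 10^(-5.42/2.5) = 10^-2.168 = 0.006792.

0.00679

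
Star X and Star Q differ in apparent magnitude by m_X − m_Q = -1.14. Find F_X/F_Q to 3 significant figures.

2.86

F_X/F_Q = 10^(−(m_X − m_Q)/2.5) = 10^(1.14/2.5) = 10^0.456 = 2.858.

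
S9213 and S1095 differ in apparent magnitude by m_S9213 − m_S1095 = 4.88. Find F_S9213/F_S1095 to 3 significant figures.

F_S9213/F_S1095 = 10^(−(m_S9213 − m_S1095)/2.5) = 10^(-4.88/2.5) = 10^-1.952 = 0.01117.

0.0112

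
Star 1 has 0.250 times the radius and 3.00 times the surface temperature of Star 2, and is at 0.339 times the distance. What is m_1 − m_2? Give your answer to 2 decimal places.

-4.11

L_1/L_2 = (0.250)²(3.00)⁴ = 5.062.
F_1/F_2 = (L_1/L_2)/(d_1/d_2)² = 5.062/0.1149 = 44.05.
m_1 − m_2 = −2.5 log₁₀(44.05) = -4.11.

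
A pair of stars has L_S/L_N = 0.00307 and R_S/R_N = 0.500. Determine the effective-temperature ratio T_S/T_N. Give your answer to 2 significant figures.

0.33

L ∝ R²T⁴ gives T ∝ (L/R²)^(1/4), so
T_S/T_N = (0.00307 / 0.500²)^(1/4) = (0.01228)^(1/4) = 0.3329.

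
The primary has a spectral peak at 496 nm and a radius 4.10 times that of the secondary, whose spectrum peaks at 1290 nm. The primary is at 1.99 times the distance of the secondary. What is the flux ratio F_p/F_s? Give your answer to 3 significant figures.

Wien's law: T_p/T_s = λ_s/λ_p = 1290/496 = 2.601.
L_p/L_s = (R_p/R_s)²(T_p/T_s)⁴ = (4.10)²(2.601)⁴ = 769.1.
F_p/F_s = (L_p/L_s)/(d_p/d_s)² = 769.1/(1.99)² = 194.2.

194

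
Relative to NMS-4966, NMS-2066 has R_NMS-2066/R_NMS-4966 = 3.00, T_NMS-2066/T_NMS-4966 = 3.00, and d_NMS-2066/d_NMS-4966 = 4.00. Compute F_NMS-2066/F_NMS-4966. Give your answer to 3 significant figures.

45.6

L_NMS-2066/L_NMS-4966 = (R_NMS-2066/R_NMS-4966)²(T_NMS-2066/T_NMS-4966)⁴ = (3.00)² × (3.00)⁴ = 729.0.
F_NMS-2066/F_NMS-4966 = (L_NMS-2066/L_NMS-4966)/(d_NMS-2066/d_NMS-4966)² = 729.0 / (4.00)² = 45.56.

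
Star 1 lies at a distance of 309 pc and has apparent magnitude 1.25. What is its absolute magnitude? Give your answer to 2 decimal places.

-6.20

M = m − 5 log₁₀(d/10 pc) = 1.25 − 5 log₁₀(309/10)
  = 1.25 − 5 × 1.490 = 1.25 − 7.45 = -6.20.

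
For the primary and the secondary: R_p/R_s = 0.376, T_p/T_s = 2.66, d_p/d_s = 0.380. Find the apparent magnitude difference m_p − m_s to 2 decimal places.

-4.23

L_p/L_s = (0.376)²(2.66)⁴ = 7.078.
F_p/F_s = (L_p/L_s)/(d_p/d_s)² = 7.078/0.1444 = 49.02.
m_p − m_s = −2.5 log₁₀(49.02) = -4.23.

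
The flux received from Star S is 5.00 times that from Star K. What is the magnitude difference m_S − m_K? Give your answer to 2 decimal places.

-1.75

m_S − m_K = −2.5 log₁₀(F_S/F_K) = −2.5 log₁₀(5.00) = −2.5 × (0.699) = -1.747.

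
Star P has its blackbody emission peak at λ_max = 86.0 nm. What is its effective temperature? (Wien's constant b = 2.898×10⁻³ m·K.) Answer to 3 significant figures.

T = b/λ_max = 2.898×10⁻³ / (86.0×10⁻⁹) = 3.370×10^4 K.

3.37×10^4 K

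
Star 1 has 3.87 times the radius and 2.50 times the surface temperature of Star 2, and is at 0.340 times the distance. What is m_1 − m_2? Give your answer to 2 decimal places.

L_1/L_2 = (3.87)²(2.50)⁴ = 585.0.
F_1/F_2 = (L_1/L_2)/(d_1/d_2)² = 585.0/0.1156 = 5061.
m_1 − m_2 = −2.5 log₁₀(5061) = -9.26.

-9.26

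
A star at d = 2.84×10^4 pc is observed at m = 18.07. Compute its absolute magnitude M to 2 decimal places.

0.80

M = m − 5 log₁₀(d/10 pc) = 18.07 − 5 log₁₀(2.84×10^4/10)
  = 18.07 − 5 × 3.453 = 18.07 − 17.27 = 0.80.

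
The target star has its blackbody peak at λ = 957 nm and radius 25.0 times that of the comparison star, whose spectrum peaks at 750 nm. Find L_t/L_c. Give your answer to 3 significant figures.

236

Wien's law gives T ∝ 1/λ_max, so T_t/T_c = λ_c/λ_t = 750/957 = 0.7837.
Then L ∝ R²T⁴ gives L_t/L_c = (25.0)² × (0.7837)⁴ = 625.0 × 0.3772 = 235.8.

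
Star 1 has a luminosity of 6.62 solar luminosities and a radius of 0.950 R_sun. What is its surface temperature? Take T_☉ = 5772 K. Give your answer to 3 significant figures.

9.50×10^3 K

T/T_☉ = (L/L_☉)^(1/4) / (R/R_☉)^(1/2)
T = 5772 × (6.62)^(1/4) / √(0.950) = 5772 × 1.604 / 0.9747 = 9499 K.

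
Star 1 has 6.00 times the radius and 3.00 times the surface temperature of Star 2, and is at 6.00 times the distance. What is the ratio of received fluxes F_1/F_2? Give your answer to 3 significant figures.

81.0

L_1/L_2 = (R_1/R_2)²(T_1/T_2)⁴ = (6.00)² × (3.00)⁴ = 2916.
F_1/F_2 = (L_1/L_2)/(d_1/d_2)² = 2916 / (6.00)² = 81.00.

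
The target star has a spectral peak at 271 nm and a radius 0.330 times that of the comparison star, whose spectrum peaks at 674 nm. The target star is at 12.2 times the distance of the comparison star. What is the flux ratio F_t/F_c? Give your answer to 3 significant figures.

Wien's law: T_t/T_c = λ_c/λ_t = 674/271 = 2.487.
L_t/L_c = (R_t/R_c)²(T_t/T_c)⁴ = (0.330)²(2.487)⁴ = 4.167.
F_t/F_c = (L_t/L_c)/(d_t/d_c)² = 4.167/(12.2)² = 0.02799.

0.0280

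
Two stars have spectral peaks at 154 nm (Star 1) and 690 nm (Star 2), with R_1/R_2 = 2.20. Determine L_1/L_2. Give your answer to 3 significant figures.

1.95×10^3

Wien's law gives T ∝ 1/λ_max, so T_1/T_2 = λ_2/λ_1 = 690/154 = 4.481.
Then L ∝ R²T⁴ gives L_1/L_2 = (2.20)² × (4.481)⁴ = 4.840 × 403.0 = 1951.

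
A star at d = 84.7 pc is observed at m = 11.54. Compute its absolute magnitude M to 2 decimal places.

M = m − 5 log₁₀(d/10 pc) = 11.54 − 5 log₁₀(84.7/10)
  = 11.54 − 5 × 0.928 = 11.54 − 4.64 = 6.90.

6.90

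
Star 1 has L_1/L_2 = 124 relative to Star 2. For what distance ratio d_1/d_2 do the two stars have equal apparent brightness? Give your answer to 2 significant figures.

11

Equal flux requires L_1/d_1² = L_2/d_2², so d_1/d_2 = √(L_1/L_2)
= √(124) = 11.14.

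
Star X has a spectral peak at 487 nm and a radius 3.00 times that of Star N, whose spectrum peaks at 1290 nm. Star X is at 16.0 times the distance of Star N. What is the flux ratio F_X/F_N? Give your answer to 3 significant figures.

Wien's law: T_X/T_N = λ_N/λ_X = 1290/487 = 2.649.
L_X/L_N = (R_X/R_N)²(T_X/T_N)⁴ = (3.00)²(2.649)⁴ = 443.1.
F_X/F_N = (L_X/L_N)/(d_X/d_N)² = 443.1/(16.0)² = 1.731.

1.73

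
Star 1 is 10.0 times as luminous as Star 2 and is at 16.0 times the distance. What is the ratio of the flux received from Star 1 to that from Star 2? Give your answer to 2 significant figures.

0.039

F = L/(4πd²), so F_1/F_2 = (L_1/L_2) / (d_1/d_2)²
= 10.0 / (16.0)² = 10.0 / 256.0 = 0.03906.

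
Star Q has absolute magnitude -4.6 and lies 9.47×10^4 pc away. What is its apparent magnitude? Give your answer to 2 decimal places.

15.28

m = M + 5 log₁₀(d/10 pc) = -4.6 + 5 log₁₀(9.47×10^4/10)
  = -4.6 + 5 × 3.976 = -4.6 + 19.88 = 15.28.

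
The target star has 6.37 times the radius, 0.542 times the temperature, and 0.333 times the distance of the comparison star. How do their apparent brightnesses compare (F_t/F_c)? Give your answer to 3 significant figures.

31.6

L_t/L_c = (R_t/R_c)²(T_t/T_c)⁴ = (6.37)² × (0.542)⁴ = 3.502.
F_t/F_c = (L_t/L_c)/(d_t/d_c)² = 3.502 / (0.333)² = 31.58.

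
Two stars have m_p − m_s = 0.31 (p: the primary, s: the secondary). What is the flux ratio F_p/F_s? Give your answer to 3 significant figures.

F_p/F_s = 10^(−(m_p − m_s)/2.5) = 10^(-0.31/2.5) = 10^-0.124 = 0.7516.

0.752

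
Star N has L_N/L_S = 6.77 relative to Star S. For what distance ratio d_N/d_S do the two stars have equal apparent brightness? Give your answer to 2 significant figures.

Equal flux requires L_N/d_N² = L_S/d_S², so d_N/d_S = √(L_N/L_S)
= √(6.77) = 2.602.

2.6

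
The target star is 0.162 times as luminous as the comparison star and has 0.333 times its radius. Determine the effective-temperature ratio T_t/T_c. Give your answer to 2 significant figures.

1.1

L ∝ R²T⁴ gives T ∝ (L/R²)^(1/4), so
T_t/T_c = (0.162 / 0.333²)^(1/4) = (1.461)^(1/4) = 1.099.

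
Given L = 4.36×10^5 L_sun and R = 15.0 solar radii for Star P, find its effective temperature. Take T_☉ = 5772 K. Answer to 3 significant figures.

T/T_☉ = (L/L_☉)^(1/4) / (R/R_☉)^(1/2)
T = 5772 × (4.36×10^5)^(1/4) / √(15.0) = 5772 × 25.70 / 3.873 = 3.830×10^4 K.

3.83×10^4 K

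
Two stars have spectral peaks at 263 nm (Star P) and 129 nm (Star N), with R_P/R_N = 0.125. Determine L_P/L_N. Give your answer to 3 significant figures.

9.04×10^-4

Wien's law gives T ∝ 1/λ_max, so T_P/T_N = λ_N/λ_P = 129/263 = 0.4905.
Then L ∝ R²T⁴ gives L_P/L_N = (0.125)² × (0.4905)⁴ = 0.01562 × 0.05788 = 9.044×10^-4.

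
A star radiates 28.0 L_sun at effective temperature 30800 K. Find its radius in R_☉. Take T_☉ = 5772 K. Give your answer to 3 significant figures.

R/R_☉ = √(L/L_☉) / (T/T_☉)² = √(28.0) / (5.336)²
       = 5.292 / 28.47 = 0.1858.

0.186 R_☉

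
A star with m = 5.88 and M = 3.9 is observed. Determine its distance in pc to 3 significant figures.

m − M = 5 log₁₀(d/10 pc)
5.88 − (3.9) = 1.98 = 5 log₁₀(d/10)
d = 10 × 10^(1.98/5) = 10 × 10^0.396 = 24.89 pc.

24.9 pc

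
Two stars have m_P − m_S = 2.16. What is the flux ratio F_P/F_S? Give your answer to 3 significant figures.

F_P/F_S = 10^(−(m_P − m_S)/2.5) = 10^(-2.16/2.5) = 10^-0.864 = 0.1368.

0.137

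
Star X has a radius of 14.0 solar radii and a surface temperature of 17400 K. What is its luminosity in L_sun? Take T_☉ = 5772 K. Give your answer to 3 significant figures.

L/L_☉ = (R/R_☉)² (T/T_☉)⁴ = (14.0)² × (17400/5772)⁴
       = 196.0 × (3.015)⁴ = 196.0 × 82.58 = 1.619×10^4.

1.62×10^4 L_sun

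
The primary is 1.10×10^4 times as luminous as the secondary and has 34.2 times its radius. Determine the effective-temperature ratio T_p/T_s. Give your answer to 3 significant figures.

L ∝ R²T⁴ gives T ∝ (L/R²)^(1/4), so
T_p/T_s = (1.10×10^4 / 34.2²)^(1/4) = (9.405)^(1/4) = 1.751.

1.75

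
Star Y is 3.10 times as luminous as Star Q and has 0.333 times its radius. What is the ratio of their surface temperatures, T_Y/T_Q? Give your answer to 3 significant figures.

2.30

L ∝ R²T⁴ gives T ∝ (L/R²)^(1/4), so
T_Y/T_Q = (3.10 / 0.333²)^(1/4) = (27.96)^(1/4) = 2.299.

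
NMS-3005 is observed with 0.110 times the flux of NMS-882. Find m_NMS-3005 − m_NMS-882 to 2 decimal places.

2.40

m_NMS-3005 − m_NMS-882 = −2.5 log₁₀(F_NMS-3005/F_NMS-882) = −2.5 log₁₀(0.110) = −2.5 × (-0.959) = 2.397.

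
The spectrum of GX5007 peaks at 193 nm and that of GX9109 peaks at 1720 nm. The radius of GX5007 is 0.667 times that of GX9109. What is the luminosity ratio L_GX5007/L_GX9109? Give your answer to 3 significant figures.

2.81×10^3

Wien's law gives T ∝ 1/λ_max, so T_GX5007/T_GX9109 = λ_GX9109/λ_GX5007 = 1720/193 = 8.912.
Then L ∝ R²T⁴ gives L_GX5007/L_GX9109 = (0.667)² × (8.912)⁴ = 0.4449 × 6308 = 2806.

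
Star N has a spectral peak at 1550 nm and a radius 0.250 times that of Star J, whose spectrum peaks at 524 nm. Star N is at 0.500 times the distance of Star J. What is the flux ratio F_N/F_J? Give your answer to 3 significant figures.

Wien's law: T_N/T_J = λ_J/λ_N = 524/1550 = 0.3381.
L_N/L_J = (R_N/R_J)²(T_N/T_J)⁴ = (0.250)²(0.3381)⁴ = 8.164×10^-4.
F_N/F_J = (L_N/L_J)/(d_N/d_J)² = 8.164×10^-4/(0.500)² = 0.003265.

0.00327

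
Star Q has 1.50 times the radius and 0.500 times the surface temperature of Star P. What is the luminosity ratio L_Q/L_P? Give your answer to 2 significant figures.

From the Stefan–Boltzmann law, L ∝ R²T⁴, so
L_Q/L_P = (R_Q/R_P)² (T_Q/T_P)⁴ = (1.50)² × (0.500)⁴ = 2.250 × 0.06250 = 0.1406.

0.14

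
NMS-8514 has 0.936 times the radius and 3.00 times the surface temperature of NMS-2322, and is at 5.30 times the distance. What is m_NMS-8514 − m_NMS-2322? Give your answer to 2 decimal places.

-1.01

L_NMS-8514/L_NMS-2322 = (0.936)²(3.00)⁴ = 70.96.
F_NMS-8514/F_NMS-2322 = (L_NMS-8514/L_NMS-2322)/(d_NMS-8514/d_NMS-2322)² = 70.96/28.09 = 2.526.
m_NMS-8514 − m_NMS-2322 = −2.5 log₁₀(2.526) = -1.01.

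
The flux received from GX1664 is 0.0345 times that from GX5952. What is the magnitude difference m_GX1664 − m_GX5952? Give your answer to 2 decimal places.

3.66

m_GX1664 − m_GX5952 = −2.5 log₁₀(F_GX1664/F_GX5952) = −2.5 log₁₀(0.0345) = −2.5 × (-1.462) = 3.655.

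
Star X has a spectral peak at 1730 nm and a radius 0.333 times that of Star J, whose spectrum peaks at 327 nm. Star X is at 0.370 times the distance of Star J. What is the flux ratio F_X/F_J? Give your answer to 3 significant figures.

0.00103

Wien's law: T_X/T_J = λ_J/λ_X = 327/1730 = 0.1890.
L_X/L_J = (R_X/R_J)²(T_X/T_J)⁴ = (0.333)²(0.1890)⁴ = 1.415×10^-4.
F_X/F_J = (L_X/L_J)/(d_X/d_J)² = 1.415×10^-4/(0.370)² = 0.001034.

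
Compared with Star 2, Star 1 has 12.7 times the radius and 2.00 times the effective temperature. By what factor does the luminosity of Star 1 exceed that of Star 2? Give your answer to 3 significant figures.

2.58×10^3

From the Stefan–Boltzmann law, L ∝ R²T⁴, so
L_1/L_2 = (R_1/R_2)² (T_1/T_2)⁴ = (12.7)² × (2.00)⁴ = 161.3 × 16.00 = 2581.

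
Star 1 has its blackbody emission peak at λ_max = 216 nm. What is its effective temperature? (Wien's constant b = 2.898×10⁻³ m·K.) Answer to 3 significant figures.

1.34×10^4 K

T = b/λ_max = 2.898×10⁻³ / (216×10⁻⁹) = 1.342×10^4 K.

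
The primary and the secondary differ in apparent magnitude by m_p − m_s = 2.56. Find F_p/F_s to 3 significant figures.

0.0946

F_p/F_s = 10^(−(m_p − m_s)/2.5) = 10^(-2.56/2.5) = 10^-1.024 = 0.09462.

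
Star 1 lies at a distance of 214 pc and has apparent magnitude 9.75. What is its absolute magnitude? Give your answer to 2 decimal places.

3.10

M = m − 5 log₁₀(d/10 pc) = 9.75 − 5 log₁₀(214/10)
  = 9.75 − 5 × 1.330 = 9.75 − 6.65 = 3.10.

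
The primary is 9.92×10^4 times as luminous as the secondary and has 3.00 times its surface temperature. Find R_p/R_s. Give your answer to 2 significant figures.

L ∝ R²T⁴ gives R ∝ √L / T², so
R_p/R_s = √(9.92×10^4) / (3.00)² = 315.0 / 9.000 = 35.00.

35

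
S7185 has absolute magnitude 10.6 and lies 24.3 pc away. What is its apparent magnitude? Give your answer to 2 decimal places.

12.53

m = M + 5 log₁₀(d/10 pc) = 10.6 + 5 log₁₀(24.3/10)
  = 10.6 + 5 × 0.386 = 10.6 + 1.93 = 12.53.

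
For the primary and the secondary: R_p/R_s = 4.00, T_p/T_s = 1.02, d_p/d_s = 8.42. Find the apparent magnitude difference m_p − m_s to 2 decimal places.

1.53

L_p/L_s = (4.00)²(1.02)⁴ = 17.32.
F_p/F_s = (L_p/L_s)/(d_p/d_s)² = 17.32/70.90 = 0.2443.
m_p − m_s = −2.5 log₁₀(0.2443) = 1.53.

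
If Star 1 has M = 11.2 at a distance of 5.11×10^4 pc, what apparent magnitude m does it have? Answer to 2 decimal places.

m = M + 5 log₁₀(d/10 pc) = 11.2 + 5 log₁₀(5.11×10^4/10)
  = 11.2 + 5 × 3.708 = 11.2 + 18.54 = 29.74.

29.74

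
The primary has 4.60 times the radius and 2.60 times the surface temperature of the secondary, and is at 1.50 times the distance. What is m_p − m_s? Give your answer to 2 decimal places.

L_p/L_s = (4.60)²(2.60)⁴ = 967.0.
F_p/F_s = (L_p/L_s)/(d_p/d_s)² = 967.0/2.250 = 429.8.
m_p − m_s = −2.5 log₁₀(429.8) = -6.58.

-6.58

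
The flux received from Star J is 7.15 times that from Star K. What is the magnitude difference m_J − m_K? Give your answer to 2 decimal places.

m_J − m_K = −2.5 log₁₀(F_J/F_K) = −2.5 log₁₀(7.15) = −2.5 × (0.854) = -2.136.

-2.14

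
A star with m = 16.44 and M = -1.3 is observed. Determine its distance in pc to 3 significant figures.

3.53×10^4 pc

m − M = 5 log₁₀(d/10 pc)
16.44 − (-1.3) = 17.74 = 5 log₁₀(d/10)
d = 10 × 10^(17.74/5) = 10 × 10^3.548 = 3.532×10^4 pc.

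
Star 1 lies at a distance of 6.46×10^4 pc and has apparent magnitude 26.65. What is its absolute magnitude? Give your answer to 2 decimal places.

7.60

M = m − 5 log₁₀(d/10 pc) = 26.65 − 5 log₁₀(6.46×10^4/10)
  = 26.65 − 5 × 3.810 = 26.65 − 19.05 = 7.60.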